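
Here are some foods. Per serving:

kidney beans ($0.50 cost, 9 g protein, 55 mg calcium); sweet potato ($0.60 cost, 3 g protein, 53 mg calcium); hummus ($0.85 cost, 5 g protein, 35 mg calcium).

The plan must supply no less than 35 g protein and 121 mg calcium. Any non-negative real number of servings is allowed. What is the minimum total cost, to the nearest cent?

Two binding constraints pin down two serving amounts, so the optimal mix uses at most two foods. The candidates are each food alone (scaled to the tighter of protein/calcium) and each pair with both constraints tight.
kidney beans only: max(35/9, 121/55) = 3.889 servings → $1.94.
sweet potato only: max(35/3, 121/53) = 11.67 servings → $7.00.
hummus only: max(35/5, 121/35) = 7 servings → $5.95.
kidney beans + sweet potato: intersection lies outside the first quadrant.
kidney beans + hummus with both targets exact would need a negative amount; discard.
sweet potato + hummus: intersection lies outside the first quadrant.
The minimum over all feasible corners is $1.94.

$1.94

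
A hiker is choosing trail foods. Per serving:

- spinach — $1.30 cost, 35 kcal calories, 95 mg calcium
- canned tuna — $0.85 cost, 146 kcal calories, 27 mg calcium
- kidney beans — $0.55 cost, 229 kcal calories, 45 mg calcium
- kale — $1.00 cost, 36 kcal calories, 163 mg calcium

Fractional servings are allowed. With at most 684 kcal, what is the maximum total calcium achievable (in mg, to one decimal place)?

Calcium per kcal: kale 4.528, spinach 2.714, kidney beans 0.1965, canned tuna 0.1849.
With no serving limits, spend the whole calories allowance on kale: 684 kcal / 36 kcal × 163 mg = 3097.0 mg.

3097.0 mg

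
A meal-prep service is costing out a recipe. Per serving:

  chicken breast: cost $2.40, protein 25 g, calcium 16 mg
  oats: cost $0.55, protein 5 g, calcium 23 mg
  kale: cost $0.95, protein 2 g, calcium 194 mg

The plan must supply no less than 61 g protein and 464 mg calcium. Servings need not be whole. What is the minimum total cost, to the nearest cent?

chicken breast only: max(61/25, 464/16) = 29 servings → $69.60.
oats only: max(61/5, 464/23) = 20.17 servings → $11.10.
kale only: max(61/2, 464/194) = 30.5 servings → $28.98.
chicken breast + oats with both targets exact would need a negative amount; discard.
chicken breast + kale with both tight: 2.264 servings and 2.205 servings → $7.53.
oats + kale with both tight: 11.8 servings and 0.9924 servings → $7.43.
Cheapest feasible corner: $7.43.

$7.43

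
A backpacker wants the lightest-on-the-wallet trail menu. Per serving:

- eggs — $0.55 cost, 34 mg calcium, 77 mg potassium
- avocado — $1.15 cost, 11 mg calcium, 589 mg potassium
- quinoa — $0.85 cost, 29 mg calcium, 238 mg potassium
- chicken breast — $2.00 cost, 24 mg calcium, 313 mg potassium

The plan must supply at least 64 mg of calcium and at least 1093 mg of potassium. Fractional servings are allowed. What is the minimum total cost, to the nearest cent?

With two linear requirements the optimum uses one or two foods; enumerate the corners.
eggs only: max(64/34, 1093/77) = 14.19 servings → $7.81.
avocado only: max(64/11, 1093/589) = 5.818 servings → $6.69.
quinoa only: max(64/29, 1093/238) = 4.592 servings → $3.90.
chicken breast only: max(64/24, 1093/313) = 3.492 servings → $6.98.
eggs + avocado with both tight: 1.339 servings and 1.681 servings → $2.67.
eggs + quinoa with both targets exact would need a negative amount; discard.
eggs + chicken breast: the both-tight solution has a negative serving — not a feasible corner.
avocado + quinoa with both tight: 1.138 servings and 1.775 servings → $2.82.
avocado + chicken breast with both tight: 0.5798 servings and 2.401 servings → $5.47.
quinoa + chicken breast: intersection lies outside the first quadrant.
So the least-cost plan costs $2.67.

$2.67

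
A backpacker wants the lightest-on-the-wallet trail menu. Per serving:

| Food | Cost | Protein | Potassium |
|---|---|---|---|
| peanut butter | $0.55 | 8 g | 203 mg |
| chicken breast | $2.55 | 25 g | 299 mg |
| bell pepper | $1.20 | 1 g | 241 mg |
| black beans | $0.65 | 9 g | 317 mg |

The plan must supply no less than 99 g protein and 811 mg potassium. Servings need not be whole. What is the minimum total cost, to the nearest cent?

$6.81

Two binding constraints pin down two serving amounts, so the optimal mix uses at most two foods. The candidates are each food alone (scaled to the tighter of protein/potassium) and each pair with both constraints tight.
peanut butter only: max(99/8, 811/203) = 12.38 servings → $6.81.
chicken breast only: max(99/25, 811/299) = 3.96 servings → $10.10.
bell pepper only: max(99/1, 811/241) = 99 servings → $118.80.
black beans only: max(99/9, 811/317) = 11 servings → $7.15.
peanut butter + chicken breast: the both-tight solution has a negative serving — not a feasible corner.
peanut butter + bell pepper: intersection lies outside the first quadrant.
peanut butter + black beans with both targets exact would need a negative amount; discard.
chicken breast + bell pepper with both targets exact would need a negative amount; discard.
chicken breast + black beans: intersection lies outside the first quadrant.
bell pepper + black beans with both targets exact would need a negative amount; discard.
Cheapest feasible corner: $6.81.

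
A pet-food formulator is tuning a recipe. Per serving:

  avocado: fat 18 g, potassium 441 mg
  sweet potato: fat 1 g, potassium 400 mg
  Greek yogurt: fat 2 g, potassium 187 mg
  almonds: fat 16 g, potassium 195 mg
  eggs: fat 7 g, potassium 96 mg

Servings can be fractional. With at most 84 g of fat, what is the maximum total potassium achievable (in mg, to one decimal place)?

Potassium per g fat: sweet potato 400, Greek yogurt 93.5, avocado 24.5, eggs 13.71, almonds 12.19.
With no serving limits, spend the whole fat allowance on sweet potato: 84 g / 1 g × 400 mg = 33600.0 mg.

33600.0 mg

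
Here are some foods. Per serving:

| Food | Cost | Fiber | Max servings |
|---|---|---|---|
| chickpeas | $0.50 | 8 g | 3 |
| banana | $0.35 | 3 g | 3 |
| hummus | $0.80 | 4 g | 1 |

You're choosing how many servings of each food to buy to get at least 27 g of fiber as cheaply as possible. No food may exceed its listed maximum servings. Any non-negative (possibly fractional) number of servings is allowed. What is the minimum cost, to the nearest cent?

$1.85

Cost per g of fiber: chickpeas $0.0625, banana $0.1167, hummus $0.2000.
Take 3 servings of chickpeas: +24.0 g fiber for $1.50 (total $1.50, still need 3.0 g).
Take 1 serving of banana: +3.0 g fiber for $0.35 (total $1.85, still need 0.0 g).
Greedy by cheapest-per-g is optimal for a single linear constraint, so the minimum cost is $1.85.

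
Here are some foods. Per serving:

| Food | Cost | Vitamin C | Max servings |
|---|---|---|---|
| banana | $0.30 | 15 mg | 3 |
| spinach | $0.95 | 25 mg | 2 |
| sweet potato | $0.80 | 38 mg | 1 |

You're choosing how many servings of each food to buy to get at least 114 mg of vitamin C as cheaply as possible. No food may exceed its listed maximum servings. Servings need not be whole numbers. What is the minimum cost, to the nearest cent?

Cost per mg of vitamin C: banana $0.0200, sweet potato $0.0211, spinach $0.0380.
Take 3 servings of banana: +45.0 mg vitamin C for $0.90 (total $0.90, still need 69.0 mg).
Take 1 serving of sweet potato: +38.0 mg vitamin C for $0.80 (total $1.70, still need 31.0 mg).
Take 1.24 servings of spinach: +31.0 mg vitamin C for $1.18 (total $2.88, still need 0.0 mg).
Filling from the cheapest source first is optimal under one linear minimum: $2.88.

$2.88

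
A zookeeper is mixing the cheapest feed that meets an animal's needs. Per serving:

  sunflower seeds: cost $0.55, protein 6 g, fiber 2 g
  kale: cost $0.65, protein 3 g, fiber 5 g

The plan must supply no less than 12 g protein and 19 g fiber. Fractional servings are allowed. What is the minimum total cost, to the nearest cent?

A basic optimal solution has at most two foods positive. Try each food alone and each pair with both targets met exactly.
sunflower seeds only: max(12/6, 19/2) = 9.5 servings → $5.22.
kale only: max(12/3, 19/5) = 4 servings → $2.60.
sunflower seeds + kale with both tight: 0.125 servings and 3.75 servings → $2.51.
So the least-cost plan costs $2.51.

$2.51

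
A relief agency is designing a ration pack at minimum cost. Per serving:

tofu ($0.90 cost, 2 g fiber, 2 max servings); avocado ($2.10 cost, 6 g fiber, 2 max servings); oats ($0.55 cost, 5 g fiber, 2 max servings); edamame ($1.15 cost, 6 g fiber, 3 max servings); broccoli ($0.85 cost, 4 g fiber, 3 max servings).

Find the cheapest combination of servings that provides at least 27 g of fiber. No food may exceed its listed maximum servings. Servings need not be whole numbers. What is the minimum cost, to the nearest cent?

$4.36

Cost per g of fiber: oats $0.1100, edamame $0.1917, broccoli $0.2125, avocado $0.3500, tofu $0.4500.
Take 2 servings of oats: +10.0 g fiber for $1.10 (total $1.10, still need 17.0 g).
Take 2.833 servings of edamame: +17.0 g fiber for $3.26 (total $4.36, still need 0.0 g).
Filling from the cheapest source first is optimal under one linear minimum: $4.36.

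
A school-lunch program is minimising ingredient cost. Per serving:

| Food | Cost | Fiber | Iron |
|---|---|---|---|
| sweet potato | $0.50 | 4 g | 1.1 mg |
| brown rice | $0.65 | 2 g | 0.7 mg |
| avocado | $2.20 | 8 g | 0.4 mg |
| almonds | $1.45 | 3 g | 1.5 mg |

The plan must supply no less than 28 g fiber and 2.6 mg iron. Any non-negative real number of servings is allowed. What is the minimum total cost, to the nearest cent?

A basic optimal solution has at most two foods positive. Try each food alone and each pair with both targets met exactly.
sweet potato only: max(28/4, 2.6/1.1) = 7 servings → $3.50.
brown rice only: max(28/2, 2.6/0.7) = 14 servings → $9.10.
avocado only: max(28/8, 2.6/0.4) = 6.5 servings → $14.30.
almonds only: max(28/3, 2.6/1.5) = 9.333 servings → $13.53.
sweet potato + brown rice: intersection lies outside the first quadrant.
sweet potato + avocado with both tight: 1.333 servings and 2.833 servings → $6.90.
sweet potato + almonds: the both-tight solution has a negative serving — not a feasible corner.
brown rice + avocado with both tight: 2 servings and 3 servings → $7.90.
brown rice + almonds: the both-tight solution has a negative serving — not a feasible corner.
avocado + almonds with both tight: 3.167 servings and 0.8889 servings → $8.26.
The minimum over all feasible corners is $3.50.

$3.50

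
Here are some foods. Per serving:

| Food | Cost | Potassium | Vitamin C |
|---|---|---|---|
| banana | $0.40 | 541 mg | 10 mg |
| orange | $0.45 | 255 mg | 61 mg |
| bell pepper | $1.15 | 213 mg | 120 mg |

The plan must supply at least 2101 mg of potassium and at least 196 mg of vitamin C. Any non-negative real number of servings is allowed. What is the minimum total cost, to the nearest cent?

$2.28

banana only: max(2101/541, 196/10) = 19.6 servings → $7.84.
orange only: max(2101/255, 196/61) = 8.239 servings → $3.71.
bell pepper only: max(2101/213, 196/120) = 9.864 servings → $11.34.
banana + orange with both tight: 2.567 servings and 2.792 servings → $2.28.
banana + bell pepper with both tight: 3.35 servings and 1.354 servings → $2.90.
orange + bell pepper: the both-tight solution has a negative serving — not a feasible corner.
Cheapest feasible corner: $2.28.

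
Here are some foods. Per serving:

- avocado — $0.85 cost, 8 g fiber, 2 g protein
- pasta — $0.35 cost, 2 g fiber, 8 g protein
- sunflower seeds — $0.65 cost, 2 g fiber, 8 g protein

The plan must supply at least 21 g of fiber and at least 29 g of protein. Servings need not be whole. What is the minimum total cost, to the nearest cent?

$2.67

Compare the cost at each extreme point of the feasible region.
avocado only: max(21/8, 29/2) = 14.5 servings → $12.32.
pasta only: max(21/2, 29/8) = 10.5 servings → $3.67.
sunflower seeds only: max(21/2, 29/8) = 10.5 servings → $6.83.
avocado + pasta with both tight: 1.833 servings and 3.167 servings → $2.67.
avocado + sunflower seeds with both tight: 1.833 servings and 3.167 servings → $3.62.
pasta + sunflower seeds (both tight): parallel constraints — no distinct corner.
So the least-cost plan costs $2.67.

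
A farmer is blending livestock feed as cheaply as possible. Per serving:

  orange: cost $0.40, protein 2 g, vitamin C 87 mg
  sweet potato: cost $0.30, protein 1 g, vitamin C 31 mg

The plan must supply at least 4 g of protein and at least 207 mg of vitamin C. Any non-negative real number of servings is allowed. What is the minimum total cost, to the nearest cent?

$0.95

With two linear requirements the optimum uses one or two foods; enumerate the corners.
orange only: max(4/2, 207/87) = 2.379 servings → $0.95.
sweet potato only: max(4/1, 207/31) = 6.677 servings → $2.00.
orange + sweet potato with both targets exact would need a negative amount; discard.
So the least-cost plan costs $0.95.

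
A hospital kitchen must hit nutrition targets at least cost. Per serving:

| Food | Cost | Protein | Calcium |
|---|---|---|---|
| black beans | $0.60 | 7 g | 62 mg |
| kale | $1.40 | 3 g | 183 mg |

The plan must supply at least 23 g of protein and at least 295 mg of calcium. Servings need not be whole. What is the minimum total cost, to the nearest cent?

The cheapest plan sits at a corner of the feasible region — with two constraints it uses at most two foods.
black beans only: max(23/7, 295/62) = 4.758 servings → $2.85.
kale only: max(23/3, 295/183) = 7.667 servings → $10.73.
black beans + kale with both tight: 3.036 servings and 0.5836 servings → $2.64.
So the least-cost plan costs $2.64.

$2.64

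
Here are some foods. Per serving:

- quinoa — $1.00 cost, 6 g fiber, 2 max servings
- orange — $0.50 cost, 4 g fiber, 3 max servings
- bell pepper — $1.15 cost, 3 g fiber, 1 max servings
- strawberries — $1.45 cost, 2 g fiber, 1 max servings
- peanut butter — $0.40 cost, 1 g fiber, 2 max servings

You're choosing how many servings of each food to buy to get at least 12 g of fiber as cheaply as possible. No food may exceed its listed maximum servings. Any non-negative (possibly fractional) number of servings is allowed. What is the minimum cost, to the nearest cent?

$1.50

Cost per g of fiber: orange $0.1250, quinoa $0.1667, bell pepper $0.3833, peanut butter $0.4000, strawberries $0.7250.
Take 3 servings of orange: +12.0 g fiber for $1.50 (total $1.50, still need 0.0 g).
Greedy by cheapest-per-g is optimal for a single linear constraint, so the minimum cost is $1.50.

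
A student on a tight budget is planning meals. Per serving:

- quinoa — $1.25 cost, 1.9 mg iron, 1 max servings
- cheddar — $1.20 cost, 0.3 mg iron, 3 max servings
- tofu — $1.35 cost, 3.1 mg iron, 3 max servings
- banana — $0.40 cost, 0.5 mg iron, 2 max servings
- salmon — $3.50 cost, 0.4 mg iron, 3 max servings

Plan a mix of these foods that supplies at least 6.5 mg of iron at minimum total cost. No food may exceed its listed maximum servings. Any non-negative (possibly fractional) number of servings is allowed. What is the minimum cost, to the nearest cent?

$2.83

Cost per mg of iron: tofu $0.4355, quinoa $0.6579, banana $0.8000, cheddar $4.0000, salmon $8.7500.
Take 2.097 servings of tofu: +6.5 mg iron for $2.83 (total $2.83, still need 0.0 mg).
Filling from the cheapest source first is optimal under one linear minimum: $2.83.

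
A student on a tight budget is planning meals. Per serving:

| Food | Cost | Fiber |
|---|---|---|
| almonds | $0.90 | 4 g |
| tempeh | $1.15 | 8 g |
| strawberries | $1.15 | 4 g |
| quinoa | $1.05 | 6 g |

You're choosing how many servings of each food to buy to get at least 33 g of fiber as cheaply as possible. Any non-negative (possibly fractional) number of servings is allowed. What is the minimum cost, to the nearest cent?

Cost per g of fiber: tempeh $0.1437, quinoa $0.1750, almonds $0.2250, strawberries $0.2875.
With no serving limits, use only tempeh: 33 g / 8 g = 4.125 servings × $1.15 = $4.74.

$4.74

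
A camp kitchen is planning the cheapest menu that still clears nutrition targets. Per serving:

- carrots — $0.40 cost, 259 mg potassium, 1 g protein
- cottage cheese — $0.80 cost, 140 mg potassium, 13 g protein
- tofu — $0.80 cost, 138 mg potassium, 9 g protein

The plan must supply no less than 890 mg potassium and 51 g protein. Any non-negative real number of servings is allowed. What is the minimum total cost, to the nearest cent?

$3.60

carrots only: max(890/259, 51/1) = 51 servings → $20.40.
cottage cheese only: max(890/140, 51/13) = 6.357 servings → $5.09.
tofu only: max(890/138, 51/9) = 6.449 servings → $5.16.
carrots + cottage cheese with both tight: 1.373 servings and 3.817 servings → $3.60.
carrots + tofu with both tight: 0.4432 servings and 5.617 servings → $4.67.
cottage cheese + tofu with both targets exact would need a negative amount; discard.
So the least-cost plan costs $3.60.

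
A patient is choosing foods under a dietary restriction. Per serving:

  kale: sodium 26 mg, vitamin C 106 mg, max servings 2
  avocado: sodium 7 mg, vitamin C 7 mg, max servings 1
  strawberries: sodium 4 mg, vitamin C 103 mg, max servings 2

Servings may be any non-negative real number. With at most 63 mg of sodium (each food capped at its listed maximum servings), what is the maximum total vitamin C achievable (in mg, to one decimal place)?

Vitamin C per mg sodium: strawberries 25.75, kale 4.077, avocado 1.
Take 2 servings of strawberries: uses 8 mg sodium, +206.0 mg vitamin C (running total 206.0 mg).
Take 2 servings of kale: uses 52 mg sodium, +212.0 mg vitamin C (running total 418.0 mg).
Take 0.4286 servings of avocado: uses 3 mg sodium, +3.0 mg vitamin C (running total 421.0 mg).
Greedy by best ratio exhausts the sodium allowance optimally: 421.0 mg.

421.0 mg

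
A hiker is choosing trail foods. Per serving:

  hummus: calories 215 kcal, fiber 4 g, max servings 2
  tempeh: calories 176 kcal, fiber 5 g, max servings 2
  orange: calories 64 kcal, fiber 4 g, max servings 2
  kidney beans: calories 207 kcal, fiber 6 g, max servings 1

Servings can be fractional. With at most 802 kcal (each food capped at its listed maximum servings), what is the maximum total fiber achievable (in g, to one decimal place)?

Fiber per kcal: orange 0.0625, kidney beans 0.02899, tempeh 0.02841, hummus 0.0186.
Take 2 servings of orange: uses 128 kcal, +8.0 g fiber (running total 8.0 g).
Take 1 serving of kidney beans: uses 207 kcal, +6.0 g fiber (running total 14.0 g).
Take 2 servings of tempeh: uses 352 kcal, +10.0 g fiber (running total 24.0 g).
Take 0.5349 servings of hummus: uses 115 kcal, +2.1 g fiber (running total 26.1 g).
Greedy by best ratio exhausts the calories allowance optimally: 26.1 g.

26.1 g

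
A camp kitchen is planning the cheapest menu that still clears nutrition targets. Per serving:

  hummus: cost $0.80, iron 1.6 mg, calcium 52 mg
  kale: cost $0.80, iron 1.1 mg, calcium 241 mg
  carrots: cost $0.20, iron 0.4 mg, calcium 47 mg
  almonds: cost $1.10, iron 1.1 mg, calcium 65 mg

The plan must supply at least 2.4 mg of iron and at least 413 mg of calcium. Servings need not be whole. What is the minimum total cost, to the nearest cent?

$1.49

For a min-cost LP with two ≥-constraints, a basic feasible solution has at most two positive variables.
hummus only: max(2.4/1.6, 413/52) = 7.942 servings → $6.35.
kale only: max(2.4/1.1, 413/241) = 2.182 servings → $1.75.
carrots only: max(2.4/0.4, 413/47) = 8.787 servings → $1.76.
almonds only: max(2.4/1.1, 413/65) = 6.354 servings → $6.99.
hummus + kale with both tight: 0.3779 servings and 1.632 servings → $1.61.
hummus + carrots: the both-tight solution has a negative serving — not a feasible corner.
hummus + almonds: intersection lies outside the first quadrant.
kale + carrots with both tight: 1.172 servings and 2.776 servings → $1.49.
kale + almonds with both tight: 1.541 servings and 0.641 servings → $1.94.
carrots + almonds: intersection lies outside the first quadrant.
The minimum over all feasible corners is $1.49.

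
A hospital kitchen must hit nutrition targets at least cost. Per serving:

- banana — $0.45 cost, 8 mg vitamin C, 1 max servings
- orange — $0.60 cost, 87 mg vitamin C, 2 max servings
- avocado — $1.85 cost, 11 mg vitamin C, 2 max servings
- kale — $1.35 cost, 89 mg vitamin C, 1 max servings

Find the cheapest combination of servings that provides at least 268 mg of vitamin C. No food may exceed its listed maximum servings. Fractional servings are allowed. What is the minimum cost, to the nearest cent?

$2.83

Cost per mg of vitamin C: orange $0.0069, kale $0.0152, banana $0.0563, avocado $0.1682.
Take 2 servings of orange: +174.0 mg vitamin C for $1.20 (total $1.20, still need 94.0 mg).
Take 1 serving of kale: +89.0 mg vitamin C for $1.35 (total $2.55, still need 5.0 mg).
Take 0.625 servings of banana: +5.0 mg vitamin C for $0.28 (total $2.83, still need 0.0 mg).
Filling from the cheapest source first is optimal under one linear minimum: $2.83.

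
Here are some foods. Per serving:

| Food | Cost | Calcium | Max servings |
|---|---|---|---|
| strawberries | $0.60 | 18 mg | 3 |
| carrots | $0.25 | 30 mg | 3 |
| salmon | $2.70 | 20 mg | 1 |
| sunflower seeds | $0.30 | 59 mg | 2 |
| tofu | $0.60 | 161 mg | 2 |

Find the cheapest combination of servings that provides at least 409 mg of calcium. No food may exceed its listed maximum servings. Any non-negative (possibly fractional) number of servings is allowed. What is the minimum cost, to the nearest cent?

Cost per mg of calcium: tofu $0.0037, sunflower seeds $0.0051, carrots $0.0083, strawberries $0.0333, salmon $0.1350.
Take 2 servings of tofu: +322.0 mg calcium for $1.20 (total $1.20, still need 87.0 mg).
Take 1.475 servings of sunflower seeds: +87.0 mg calcium for $0.44 (total $1.64, still need 0.0 mg).
Filling from the cheapest source first is optimal under one linear minimum: $1.64.

$1.64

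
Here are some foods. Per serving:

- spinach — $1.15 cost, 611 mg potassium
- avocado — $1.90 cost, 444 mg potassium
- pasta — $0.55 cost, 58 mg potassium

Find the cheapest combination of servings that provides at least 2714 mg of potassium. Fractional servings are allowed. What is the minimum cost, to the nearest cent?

Cost per mg of potassium: spinach $0.0019, avocado $0.0043, pasta $0.0095.
With no serving limits, use only spinach: 2714 mg / 611 mg = 4.442 servings × $1.15 = $5.11.

$5.11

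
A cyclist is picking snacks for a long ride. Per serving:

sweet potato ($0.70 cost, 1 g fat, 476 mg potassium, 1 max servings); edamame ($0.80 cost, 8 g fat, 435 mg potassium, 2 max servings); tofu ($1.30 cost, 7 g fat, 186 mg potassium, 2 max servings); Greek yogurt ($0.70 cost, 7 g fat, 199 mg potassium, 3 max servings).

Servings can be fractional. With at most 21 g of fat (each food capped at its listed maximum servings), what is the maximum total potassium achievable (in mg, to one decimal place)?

1459.7 mg

Potassium per g fat: sweet potato 476, edamame 54.38, Greek yogurt 28.43, tofu 26.57.
Take 1 serving of sweet potato: uses 1 g fat, +476.0 mg potassium (running total 476.0 mg).
Take 2 servings of edamame: uses 16 g fat, +870.0 mg potassium (running total 1346.0 mg).
Take 0.5714 servings of Greek yogurt: uses 4 g fat, +113.7 mg potassium (running total 1459.7 mg).
Filling greedily by potassium-per-g fat is optimal for one linear limit, giving 1459.7 mg.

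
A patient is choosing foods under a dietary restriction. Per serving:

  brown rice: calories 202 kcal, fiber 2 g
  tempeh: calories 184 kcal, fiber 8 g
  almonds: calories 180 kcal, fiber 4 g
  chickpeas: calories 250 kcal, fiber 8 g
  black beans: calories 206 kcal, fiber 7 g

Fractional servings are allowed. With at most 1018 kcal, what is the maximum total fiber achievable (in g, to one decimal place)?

Fiber per kcal: tempeh 0.04348, black beans 0.03398, chickpeas 0.032, almonds 0.02222, brown rice 0.009901.
With no serving limits, spend the whole calories allowance on tempeh: 1018 kcal / 184 kcal × 8 g = 44.3 g.

44.3 g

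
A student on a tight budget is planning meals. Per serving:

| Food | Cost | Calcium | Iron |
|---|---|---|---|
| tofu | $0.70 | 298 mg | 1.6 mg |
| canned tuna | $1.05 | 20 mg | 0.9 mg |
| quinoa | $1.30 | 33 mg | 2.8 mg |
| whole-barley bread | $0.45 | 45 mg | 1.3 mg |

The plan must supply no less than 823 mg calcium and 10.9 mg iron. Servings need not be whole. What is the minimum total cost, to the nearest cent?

$4.04

This is a tiny linear program; its minimum lies at a vertex of the feasible set. List the vertices and price them.
tofu only: max(823/298, 10.9/1.6) = 6.812 servings → $4.77.
canned tuna only: max(823/20, 10.9/0.9) = 41.15 servings → $43.21.
quinoa only: max(823/33, 10.9/2.8) = 24.94 servings → $32.42.
whole-barley bread only: max(823/45, 10.9/1.3) = 18.29 servings → $8.23.
tofu + canned tuna with both tight: 2.213 servings and 8.177 servings → $10.13.
tofu + quinoa with both tight: 2.488 servings and 2.471 servings → $4.95.
tofu + whole-barley bread with both tight: 1.837 servings and 6.124 servings → $4.04.
canned tuna + quinoa: the both-tight solution has a negative serving — not a feasible corner.
canned tuna + whole-barley bread with both targets exact would need a negative amount; discard.
quinoa + whole-barley bread with both targets exact would need a negative amount; discard.
Cheapest feasible corner: $4.04.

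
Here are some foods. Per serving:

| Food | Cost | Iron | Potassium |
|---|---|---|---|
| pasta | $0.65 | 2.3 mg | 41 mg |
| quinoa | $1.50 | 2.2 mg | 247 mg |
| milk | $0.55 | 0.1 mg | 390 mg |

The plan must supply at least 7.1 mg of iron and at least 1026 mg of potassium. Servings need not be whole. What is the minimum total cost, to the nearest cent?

pasta only: max(7.1/2.3, 1026/41) = 25.02 servings → $16.27.
quinoa only: max(7.1/2.2, 1026/247) = 4.154 servings → $6.23.
milk only: max(7.1/0.1, 1026/390) = 71 servings → $39.05.
pasta + quinoa with both targets exact would need a negative amount; discard.
pasta + milk with both tight: 2.986 servings and 2.317 servings → $3.22.
quinoa + milk with both tight: 3.2 servings and 0.6042 servings → $5.13.
Cheapest feasible corner: $3.22.

$3.22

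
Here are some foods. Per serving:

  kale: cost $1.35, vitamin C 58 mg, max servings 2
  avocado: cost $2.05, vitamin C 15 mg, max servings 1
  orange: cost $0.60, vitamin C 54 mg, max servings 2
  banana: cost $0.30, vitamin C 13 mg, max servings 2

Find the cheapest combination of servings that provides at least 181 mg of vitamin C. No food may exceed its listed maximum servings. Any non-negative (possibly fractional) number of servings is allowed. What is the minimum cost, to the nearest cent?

Cost per mg of vitamin C: orange $0.0111, banana $0.0231, kale $0.0233, avocado $0.1367.
Take 2 servings of orange: +108.0 mg vitamin C for $1.20 (total $1.20, still need 73.0 mg).
Take 2 servings of banana: +26.0 mg vitamin C for $0.60 (total $1.80, still need 47.0 mg).
Take 0.8103 servings of kale: +47.0 mg vitamin C for $1.09 (total $2.89, still need 0.0 mg).
Filling from the cheapest source first is optimal under one linear minimum: $2.89.

$2.89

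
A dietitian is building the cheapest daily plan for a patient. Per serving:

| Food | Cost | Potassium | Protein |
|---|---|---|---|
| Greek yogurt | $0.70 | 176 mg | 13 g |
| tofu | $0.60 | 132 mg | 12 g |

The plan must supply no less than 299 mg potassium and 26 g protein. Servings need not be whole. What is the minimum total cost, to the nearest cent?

$1.32

For a min-cost LP with two ≥-constraints, a basic feasible solution has at most two positive variables.
Greek yogurt only: max(299/176, 26/13) = 2 servings → $1.40.
tofu only: max(299/132, 26/12) = 2.265 servings → $1.36.
Greek yogurt + tofu with both tight: 0.3939 servings and 1.74 servings → $1.32.
Cheapest feasible corner: $1.32.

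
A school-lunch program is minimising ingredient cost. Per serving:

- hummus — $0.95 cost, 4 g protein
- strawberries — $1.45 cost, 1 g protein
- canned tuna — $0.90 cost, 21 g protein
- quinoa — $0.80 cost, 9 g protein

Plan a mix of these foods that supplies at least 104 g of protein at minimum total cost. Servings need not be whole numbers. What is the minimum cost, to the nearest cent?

Cost per g of protein: canned tuna $0.0429, quinoa $0.0889, hummus $0.2375, strawberries $1.4500.
With no serving limits, use only canned tuna: 104 g / 21 g = 4.952 servings × $0.90 = $4.46.

$4.46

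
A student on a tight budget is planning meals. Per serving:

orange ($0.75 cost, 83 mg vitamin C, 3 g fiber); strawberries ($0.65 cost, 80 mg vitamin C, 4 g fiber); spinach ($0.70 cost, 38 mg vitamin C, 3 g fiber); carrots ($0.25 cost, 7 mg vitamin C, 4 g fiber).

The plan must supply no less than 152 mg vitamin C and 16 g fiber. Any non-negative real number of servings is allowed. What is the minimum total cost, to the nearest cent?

$1.68

Check every corner: each single food scaled to meet both minima, and each pair solved so both constraints bind.
orange only: max(152/83, 16/3) = 5.333 servings → $4.00.
strawberries only: max(152/80, 16/4) = 4 servings → $2.60.
spinach only: max(152/38, 16/3) = 5.333 servings → $3.73.
carrots only: max(152/7, 16/4) = 21.71 servings → $5.43.
orange + strawberries: intersection lies outside the first quadrant.
orange + spinach: intersection lies outside the first quadrant.
orange + carrots with both tight: 1.595 servings and 2.804 servings → $1.90.
strawberries + spinach: the both-tight solution has a negative serving — not a feasible corner.
strawberries + carrots with both tight: 1.699 servings and 2.301 servings → $1.68.
spinach + carrots with both tight: 3.786 servings and 1.16 servings → $2.94.
So the least-cost plan costs $1.68.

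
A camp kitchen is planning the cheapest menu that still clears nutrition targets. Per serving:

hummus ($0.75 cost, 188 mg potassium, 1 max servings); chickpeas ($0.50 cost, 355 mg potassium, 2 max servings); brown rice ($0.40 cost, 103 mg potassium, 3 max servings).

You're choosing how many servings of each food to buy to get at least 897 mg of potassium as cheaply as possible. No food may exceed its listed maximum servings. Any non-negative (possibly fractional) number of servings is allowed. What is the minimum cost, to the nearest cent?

$1.73

Cost per mg of potassium: chickpeas $0.0014, brown rice $0.0039, hummus $0.0040.
Take 2 servings of chickpeas: +710.0 mg potassium for $1.00 (total $1.00, still need 187.0 mg).
Take 1.816 servings of brown rice: +187.0 mg potassium for $0.73 (total $1.73, still need 0.0 mg).
Filling from the cheapest source first is optimal under one linear minimum: $1.73.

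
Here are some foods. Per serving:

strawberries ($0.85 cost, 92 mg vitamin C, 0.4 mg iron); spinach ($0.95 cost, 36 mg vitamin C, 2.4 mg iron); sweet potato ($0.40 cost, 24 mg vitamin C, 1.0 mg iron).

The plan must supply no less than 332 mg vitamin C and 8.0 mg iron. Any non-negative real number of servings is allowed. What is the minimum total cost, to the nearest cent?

$4.37

Minimising a linear cost over {vitamin C ≥ 332, iron ≥ 8.0, servings ≥ 0} — the optimum is at a vertex, using one or two foods.
strawberries only: max(332/92, 8.0/0.4) = 20 servings → $17.00.
spinach only: max(332/36, 8.0/2.4) = 9.222 servings → $8.76.
sweet potato only: max(332/24, 8.0/1.0) = 13.83 servings → $5.53.
strawberries + spinach with both tight: 2.465 servings and 2.922 servings → $4.87.
strawberries + sweet potato with both tight: 1.699 servings and 7.32 servings → $4.37.
spinach + sweet potato: intersection lies outside the first quadrant.
Cheapest feasible corner: $4.37.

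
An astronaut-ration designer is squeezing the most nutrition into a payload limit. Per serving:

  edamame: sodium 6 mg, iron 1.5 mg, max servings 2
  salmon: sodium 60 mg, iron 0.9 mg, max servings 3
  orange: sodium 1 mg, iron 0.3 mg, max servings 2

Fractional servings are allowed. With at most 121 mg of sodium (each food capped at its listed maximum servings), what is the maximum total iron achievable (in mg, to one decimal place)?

5.2 mg

Iron per mg sodium: orange 0.3, edamame 0.25, salmon 0.015.
Take 2 servings of orange: uses 2 mg sodium, +0.6 mg iron (running total 0.6 mg).
Take 2 servings of edamame: uses 12 mg sodium, +3.0 mg iron (running total 3.6 mg).
Take 1.783 servings of salmon: uses 107 mg sodium, +1.6 mg iron (running total 5.2 mg).
Greedy by best ratio exhausts the sodium allowance optimally: 5.2 mg.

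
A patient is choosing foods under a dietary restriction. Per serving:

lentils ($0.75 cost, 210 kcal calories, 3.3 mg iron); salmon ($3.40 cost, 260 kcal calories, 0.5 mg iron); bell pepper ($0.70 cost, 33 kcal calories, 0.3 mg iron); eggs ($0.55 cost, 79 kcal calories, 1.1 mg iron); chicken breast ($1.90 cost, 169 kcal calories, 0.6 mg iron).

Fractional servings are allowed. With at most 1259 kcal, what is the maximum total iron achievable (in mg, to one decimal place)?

Iron per kcal: lentils 0.01571, eggs 0.01392, bell pepper 0.009091, chicken breast 0.00355, salmon 0.001923.
With no serving limits, spend the whole calories allowance on lentils: 1259 kcal / 210 kcal × 3.3 mg = 19.8 mg.

19.8 mg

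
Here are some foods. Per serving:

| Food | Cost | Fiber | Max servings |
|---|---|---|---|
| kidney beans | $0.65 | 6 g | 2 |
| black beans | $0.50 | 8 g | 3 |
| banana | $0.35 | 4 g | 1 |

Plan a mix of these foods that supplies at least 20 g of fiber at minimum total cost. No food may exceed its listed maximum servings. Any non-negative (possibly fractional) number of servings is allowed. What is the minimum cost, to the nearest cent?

$1.25

Cost per g of fiber: black beans $0.0625, banana $0.0875, kidney beans $0.1083.
Take 2.5 servings of black beans: +20.0 g fiber for $1.25 (total $1.25, still need 0.0 g).
Filling from the cheapest source first is optimal under one linear minimum: $1.25.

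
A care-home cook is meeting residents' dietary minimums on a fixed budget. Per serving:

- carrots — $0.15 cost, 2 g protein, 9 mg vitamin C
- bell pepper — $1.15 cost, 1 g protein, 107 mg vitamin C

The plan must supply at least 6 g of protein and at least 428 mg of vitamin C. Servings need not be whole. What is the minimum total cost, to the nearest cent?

$4.66

Check every corner: each single food scaled to meet both minima, and each pair solved so both constraints bind.
carrots only: max(6/2, 428/9) = 47.56 servings → $7.13.
bell pepper only: max(6/1, 428/107) = 6 servings → $6.90.
carrots + bell pepper with both tight: 1.044 servings and 3.912 servings → $4.66.
The minimum over all feasible corners is $4.66.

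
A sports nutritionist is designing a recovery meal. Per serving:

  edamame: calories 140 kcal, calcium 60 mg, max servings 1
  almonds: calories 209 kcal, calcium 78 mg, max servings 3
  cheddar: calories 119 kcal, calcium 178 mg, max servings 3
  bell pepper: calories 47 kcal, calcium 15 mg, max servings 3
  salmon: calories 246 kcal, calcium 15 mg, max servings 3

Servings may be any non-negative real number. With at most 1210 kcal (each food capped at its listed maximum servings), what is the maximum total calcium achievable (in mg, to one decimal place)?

855.4 mg

Calcium per kcal: cheddar 1.496, edamame 0.4286, almonds 0.3732, bell pepper 0.3191, salmon 0.06098.
Take 3 servings of cheddar: uses 357 kcal, +534.0 mg calcium (running total 534.0 mg).
Take 1 serving of edamame: uses 140 kcal, +60.0 mg calcium (running total 594.0 mg).
Take 3 servings of almonds: uses 627 kcal, +234.0 mg calcium (running total 828.0 mg).
Take 1.83 servings of bell pepper: uses 86 kcal, +27.4 mg calcium (running total 855.4 mg).
Filling greedily by calcium-per-kcal is optimal for one linear limit, giving 855.4 mg.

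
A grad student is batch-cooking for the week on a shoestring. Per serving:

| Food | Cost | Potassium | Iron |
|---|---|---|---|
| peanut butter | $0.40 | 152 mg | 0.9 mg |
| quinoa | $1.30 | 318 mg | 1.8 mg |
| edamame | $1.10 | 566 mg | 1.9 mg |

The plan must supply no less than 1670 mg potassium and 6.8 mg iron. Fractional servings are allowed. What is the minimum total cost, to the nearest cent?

$3.57

The cheapest plan sits at a corner of the feasible region — with two constraints it uses at most two foods.
peanut butter only: max(1670/152, 6.8/0.9) = 10.99 servings → $4.39.
quinoa only: max(1670/318, 6.8/1.8) = 5.252 servings → $6.83.
edamame only: max(1670/566, 6.8/1.9) = 3.579 servings → $3.94.
peanut butter + quinoa: intersection lies outside the first quadrant.
peanut butter + edamame with both tight: 3.063 servings and 2.128 servings → $3.57.
quinoa + edamame with both tight: 1.63 servings and 2.035 servings → $4.36.
So the least-cost plan costs $3.57.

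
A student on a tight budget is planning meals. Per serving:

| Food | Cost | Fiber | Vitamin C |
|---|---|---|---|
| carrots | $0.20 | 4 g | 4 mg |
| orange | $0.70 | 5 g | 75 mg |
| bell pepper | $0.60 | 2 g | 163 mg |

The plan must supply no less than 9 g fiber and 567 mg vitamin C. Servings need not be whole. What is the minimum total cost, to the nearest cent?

A basic optimal solution has at most two foods positive. Try each food alone and each pair with both targets met exactly.
carrots only: max(9/4, 567/4) = 141.8 servings → $28.35.
orange only: max(9/5, 567/75) = 7.56 servings → $5.29.
bell pepper only: max(9/2, 567/163) = 4.5 servings → $2.70.
carrots + orange: the both-tight solution has a negative serving — not a feasible corner.
carrots + bell pepper with both tight: 0.5171 servings and 3.466 servings → $2.18.
orange + bell pepper with both tight: 0.5008 servings and 3.248 servings → $2.30.
The minimum over all feasible corners is $2.18.

$2.18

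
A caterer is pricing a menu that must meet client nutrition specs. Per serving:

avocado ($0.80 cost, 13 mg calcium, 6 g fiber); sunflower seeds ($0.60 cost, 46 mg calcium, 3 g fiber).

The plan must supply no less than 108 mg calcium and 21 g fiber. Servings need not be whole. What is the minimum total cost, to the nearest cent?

$3.12

Minimising a linear cost over {calcium ≥ 108, fiber ≥ 21, servings ≥ 0} — the optimum is at a vertex, using one or two foods.
avocado only: max(108/13, 21/6) = 8.308 servings → $6.65.
sunflower seeds only: max(108/46, 21/3) = 7 servings → $4.20.
avocado + sunflower seeds with both tight: 2.709 servings and 1.582 servings → $3.12.
Cheapest feasible corner: $3.12.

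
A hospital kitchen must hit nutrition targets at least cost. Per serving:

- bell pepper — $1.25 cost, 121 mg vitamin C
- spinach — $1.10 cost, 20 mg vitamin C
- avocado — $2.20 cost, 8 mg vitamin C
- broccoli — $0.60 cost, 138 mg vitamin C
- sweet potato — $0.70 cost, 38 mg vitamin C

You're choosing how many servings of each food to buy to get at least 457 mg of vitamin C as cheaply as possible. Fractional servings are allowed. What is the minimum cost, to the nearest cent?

$1.99

Cost per mg of vitamin C: broccoli $0.0043, bell pepper $0.0103, sweet potato $0.0184, spinach $0.0550, avocado $0.2750.
With no serving limits, use only broccoli: 457 mg / 138 mg = 3.312 servings × $0.60 = $1.99.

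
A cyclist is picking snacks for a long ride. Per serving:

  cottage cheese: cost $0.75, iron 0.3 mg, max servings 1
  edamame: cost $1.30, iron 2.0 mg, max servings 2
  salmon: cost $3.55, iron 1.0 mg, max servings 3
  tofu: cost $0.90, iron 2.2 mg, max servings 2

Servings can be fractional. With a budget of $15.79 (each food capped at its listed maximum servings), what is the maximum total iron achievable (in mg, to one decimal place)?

11.7 mg

Iron per dollar: tofu 2.444, edamame 1.538, cottage cheese 0.4, salmon 0.2817.
Take 2 servings of tofu: spends $1.80, +4.4 mg iron (running total 4.4 mg).
Take 2 servings of edamame: spends $2.60, +4.0 mg iron (running total 8.4 mg).
Take 1 serving of cottage cheese: spends $0.75, +0.3 mg iron (running total 8.7 mg).
Take 2.997 servings of salmon: spends $10.64, +3.0 mg iron (running total 11.7 mg).
Greedy by best ratio exhausts the cost allowance optimally: 11.7 mg.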